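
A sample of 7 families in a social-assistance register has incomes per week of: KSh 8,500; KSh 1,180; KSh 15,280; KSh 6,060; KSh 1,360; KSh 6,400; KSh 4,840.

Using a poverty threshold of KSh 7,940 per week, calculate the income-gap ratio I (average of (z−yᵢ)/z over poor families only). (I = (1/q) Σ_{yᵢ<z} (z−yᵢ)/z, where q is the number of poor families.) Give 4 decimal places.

Incomes under z: KSh 1,180, KSh 1,360, KSh 4,840, KSh 6,060, KSh 6,400 (q = 5 of N = 7).
Relative gaps: 0.8514, 0.8287, 0.3904, 0.2368, 0.1940; sum = 2.501259.
The income-gap ratio divides by q (the poor only): 2.501259 / 5 = 0.5003.

0.5003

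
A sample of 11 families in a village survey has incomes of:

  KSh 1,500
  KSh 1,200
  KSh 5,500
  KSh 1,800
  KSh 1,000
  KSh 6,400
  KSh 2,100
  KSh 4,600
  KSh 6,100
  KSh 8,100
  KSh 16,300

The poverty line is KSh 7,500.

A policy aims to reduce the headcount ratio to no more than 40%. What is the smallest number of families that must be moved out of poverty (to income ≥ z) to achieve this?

Currently q = 9 of N = 11 are below the line (H = 0.818).
A headcount ratio of at most 40% allows at most ⌊0.40 × 11⌋ = 4 poor families.
So at least 9 − 4 = 5 must be lifted.

5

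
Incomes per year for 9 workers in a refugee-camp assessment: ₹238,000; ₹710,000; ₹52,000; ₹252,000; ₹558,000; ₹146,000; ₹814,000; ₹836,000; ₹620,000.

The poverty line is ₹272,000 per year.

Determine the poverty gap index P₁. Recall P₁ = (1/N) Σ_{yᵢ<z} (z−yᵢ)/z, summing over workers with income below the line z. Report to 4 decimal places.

Incomes under z: ₹52,000, ₹146,000, ₹238,000, ₹252,000 (q = 4 of N = 9).
Shortfall ratios: (272000−52000)/272000 = 0.8088; (272000−146000)/272000 = 0.4632; (272000−238000)/272000 = 0.1250; (272000−252000)/272000 = 0.0735.
Sum of shortfalls = 1.470588; P₁ averages over all N: 1.470588 / 9 = 0.1634.

0.1634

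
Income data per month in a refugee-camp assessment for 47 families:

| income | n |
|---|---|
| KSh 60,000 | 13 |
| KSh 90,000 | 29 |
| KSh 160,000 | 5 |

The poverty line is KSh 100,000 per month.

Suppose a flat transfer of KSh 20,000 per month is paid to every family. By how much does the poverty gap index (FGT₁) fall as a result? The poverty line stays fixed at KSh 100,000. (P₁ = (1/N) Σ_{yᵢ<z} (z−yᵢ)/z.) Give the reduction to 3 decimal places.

0.117

Before: below the line — 13×KSh 60,000, 29×KSh 90,000; poverty gap index (FGT₁) = 0.17234.
After the KSh 20,000 transfer: below the line — 13×KSh 80,000; poverty gap index (FGT₁) = 0.05532.
Reduction = 0.17234 − 0.05532 = 0.117.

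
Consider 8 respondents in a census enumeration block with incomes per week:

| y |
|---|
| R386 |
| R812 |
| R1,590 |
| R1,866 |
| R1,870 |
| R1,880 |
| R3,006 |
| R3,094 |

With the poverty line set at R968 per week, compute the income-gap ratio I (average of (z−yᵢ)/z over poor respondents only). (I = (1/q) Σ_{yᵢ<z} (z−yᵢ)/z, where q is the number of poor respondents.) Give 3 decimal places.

Below z: R386, R812 (q = 2 of N = 8).
Relative gaps: 0.6012, 0.1612; sum = 0.762397.
The income-gap ratio divides by q (the poor only): 0.762397 / 2 = 0.381.

0.381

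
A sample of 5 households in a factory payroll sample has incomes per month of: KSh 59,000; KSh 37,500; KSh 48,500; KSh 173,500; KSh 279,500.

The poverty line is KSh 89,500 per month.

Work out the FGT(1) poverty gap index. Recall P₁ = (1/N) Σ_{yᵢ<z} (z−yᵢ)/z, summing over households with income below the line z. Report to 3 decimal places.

0.276

Below the line: KSh 37,500, KSh 48,500, KSh 59,000 (q = 3 of N = 5).
Normalized shortfalls: (89500−37500)/89500 = 0.5810; (89500−48500)/89500 = 0.4581; (89500−59000)/89500 = 0.3408.
Sum of shortfalls = 1.379888; P₁ averages over all N: 1.379888 / 5 = 0.276.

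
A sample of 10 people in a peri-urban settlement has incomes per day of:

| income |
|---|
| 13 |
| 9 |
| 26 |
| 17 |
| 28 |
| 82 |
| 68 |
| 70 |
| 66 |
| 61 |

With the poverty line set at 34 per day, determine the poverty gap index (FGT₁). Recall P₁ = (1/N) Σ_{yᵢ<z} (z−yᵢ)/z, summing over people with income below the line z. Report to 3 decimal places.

0.226

Incomes under z: 9, 13, 17, 26, 28 (q = 5 of N = 10).
Shortfall ratios: (34−9)/34 = 0.7353; (34−13)/34 = 0.6176; (34−17)/34 = 0.5000; (34−26)/34 = 0.2353; (34−28)/34 = 0.1765.
Sum of shortfalls = 2.264706; P₁ averages over all N: 2.264706 / 10 = 0.226.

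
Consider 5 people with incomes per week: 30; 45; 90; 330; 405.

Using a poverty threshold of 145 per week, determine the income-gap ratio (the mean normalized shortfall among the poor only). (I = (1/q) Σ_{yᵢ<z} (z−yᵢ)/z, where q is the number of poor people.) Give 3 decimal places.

0.621

Below z: 30, 45, 90 (q = 3 of N = 5).
Relative gaps: 0.7931, 0.6897, 0.3793; sum = 1.862069.
I averages over the q = 3 poor units only: 1.862069 / 3 = 0.621.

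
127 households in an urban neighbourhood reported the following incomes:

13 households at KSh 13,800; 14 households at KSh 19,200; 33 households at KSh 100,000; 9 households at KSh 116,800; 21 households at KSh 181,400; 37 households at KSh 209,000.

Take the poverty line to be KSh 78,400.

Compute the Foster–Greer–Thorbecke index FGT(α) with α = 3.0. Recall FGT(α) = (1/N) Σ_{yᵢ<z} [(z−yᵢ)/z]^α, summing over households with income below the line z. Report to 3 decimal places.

Incomes under z: 13×KSh 13,800, 14×KSh 19,200 (q = 27 of N = 127).
Shortfall ratios: (78400−13800)/78400 = 0.8240 (×13); (78400−19200)/78400 = 0.7551 (×14).
Raised to α = 3.0: 0.55943 (×13); 0.43054 (×14).
Sum = 13.300258; FGT(3.0) = 13.300258 / 127 = 0.105.

0.105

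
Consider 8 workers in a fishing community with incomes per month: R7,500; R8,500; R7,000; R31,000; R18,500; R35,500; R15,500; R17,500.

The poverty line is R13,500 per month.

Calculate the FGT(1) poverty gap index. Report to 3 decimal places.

Incomes under z: R7,000, R7,500, R8,500 (q = 3 of N = 8).
Relative gaps: (13500−7000)/13500 = 0.4815; (13500−7500)/13500 = 0.4444; (13500−8500)/13500 = 0.3704.
Σ = 1.296296. Dividing by the full population N = 8 gives P₁ = 0.162.

0.162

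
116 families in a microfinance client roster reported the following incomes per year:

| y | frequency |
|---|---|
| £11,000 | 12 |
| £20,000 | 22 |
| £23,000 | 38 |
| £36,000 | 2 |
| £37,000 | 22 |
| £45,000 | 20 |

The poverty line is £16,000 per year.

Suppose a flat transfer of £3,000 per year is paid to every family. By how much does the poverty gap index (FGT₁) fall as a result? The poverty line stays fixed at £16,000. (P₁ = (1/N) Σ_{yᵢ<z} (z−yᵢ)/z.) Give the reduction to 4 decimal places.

Before: below the line — 12×£11,000; poverty gap index (FGT₁) = 0.032328.
After the £3,000 transfer: below the line — 12×£14,000; poverty gap index (FGT₁) = 0.012931.
Reduction = 0.032328 − 0.012931 = 0.0194.

0.0194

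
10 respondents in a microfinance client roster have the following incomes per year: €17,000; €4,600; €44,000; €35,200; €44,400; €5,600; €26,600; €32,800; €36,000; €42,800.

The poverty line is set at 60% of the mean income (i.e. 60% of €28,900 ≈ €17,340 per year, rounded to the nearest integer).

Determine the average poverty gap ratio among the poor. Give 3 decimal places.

Below z: €4,600, €5,600, €17,000 (q = 3 of N = 10).
Shortfall ratios (z−y)/z: 0.7347, 0.6770, 0.0196; sum = 1.431373.
I averages over the q = 3 poor units only: 1.431373 / 3 = 0.477.

0.477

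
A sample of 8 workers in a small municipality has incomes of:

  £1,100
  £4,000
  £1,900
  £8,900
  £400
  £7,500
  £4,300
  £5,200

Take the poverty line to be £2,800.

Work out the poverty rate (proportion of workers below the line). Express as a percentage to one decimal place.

37.5%

3 of the 8 workers have income below £2,800.
H = 3/8 = 37.5%.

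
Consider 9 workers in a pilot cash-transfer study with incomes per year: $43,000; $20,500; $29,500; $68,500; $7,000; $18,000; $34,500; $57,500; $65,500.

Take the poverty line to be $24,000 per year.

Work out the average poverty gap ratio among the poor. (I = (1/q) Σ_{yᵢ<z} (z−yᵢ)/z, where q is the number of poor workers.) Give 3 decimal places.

0.368

Below z: $7,000, $18,000, $20,500 (q = 3 of N = 9).
Relative gaps: 0.7083, 0.2500, 0.1458; sum = 1.104167.
I averages over the q = 3 poor units only: 1.104167 / 3 = 0.368.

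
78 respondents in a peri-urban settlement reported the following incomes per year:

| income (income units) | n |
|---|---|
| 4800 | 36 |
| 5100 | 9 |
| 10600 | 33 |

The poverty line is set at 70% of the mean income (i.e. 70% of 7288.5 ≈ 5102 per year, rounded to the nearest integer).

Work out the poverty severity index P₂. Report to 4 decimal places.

0.0016

Below the line: 36×4800, 9×5100 (q = 45 of N = 78).
Shortfall ratios: (5102−4800)/5102 = 0.0592 (×36); (5102−5100)/5102 = 0.0004 (×9).
Squared: 0.0035 (×36); 0.0000 (×9).
Sum = 0.126136; P₂ = 0.126136 / 78 = 0.0016.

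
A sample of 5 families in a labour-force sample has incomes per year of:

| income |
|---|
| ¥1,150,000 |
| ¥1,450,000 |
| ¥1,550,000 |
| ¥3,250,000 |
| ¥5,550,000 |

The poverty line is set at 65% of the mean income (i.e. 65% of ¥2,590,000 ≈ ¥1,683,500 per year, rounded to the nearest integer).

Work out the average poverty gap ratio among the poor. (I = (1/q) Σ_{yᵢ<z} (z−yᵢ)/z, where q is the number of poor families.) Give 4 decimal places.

0.1783

Below z: ¥1,150,000, ¥1,450,000, ¥1,550,000 (q = 3 of N = 5).
Shortfall ratios (z−y)/z: 0.3169, 0.1387, 0.0793; sum = 0.534898.
The income-gap ratio divides by q (the poor only): 0.534898 / 3 = 0.1783.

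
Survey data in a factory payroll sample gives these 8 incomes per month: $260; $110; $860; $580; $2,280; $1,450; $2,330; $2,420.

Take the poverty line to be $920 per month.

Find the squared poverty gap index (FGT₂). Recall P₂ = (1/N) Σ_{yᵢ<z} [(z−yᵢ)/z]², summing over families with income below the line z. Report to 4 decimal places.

Below z: $110, $260, $580, $860 (q = 4 of N = 8).
Relative gaps: (920−110)/920 = 0.8804; (920−260)/920 = 0.7174; (920−580)/920 = 0.3696; (920−860)/920 = 0.0652.
Squared: 0.7752; 0.5147; 0.1366; 0.0043.
Sum = 1.430647; P₂ = 1.430647 / 8 = 0.1788.

0.1788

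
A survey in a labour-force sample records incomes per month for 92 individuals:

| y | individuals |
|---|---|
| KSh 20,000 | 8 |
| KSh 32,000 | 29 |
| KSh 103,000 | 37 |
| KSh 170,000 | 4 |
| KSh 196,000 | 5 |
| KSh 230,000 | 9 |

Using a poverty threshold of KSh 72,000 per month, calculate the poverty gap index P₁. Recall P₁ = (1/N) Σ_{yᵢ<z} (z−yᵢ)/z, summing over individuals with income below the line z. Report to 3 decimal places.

Incomes under z: 8×KSh 20,000, 29×KSh 32,000 (q = 37 of N = 92).
Relative gaps: (72000−20000)/72000 = 0.7222 (×8); (72000−32000)/72000 = 0.5556 (×29).
Σ = 21.888889. Dividing by the full population N = 92 gives P₁ = 0.238.

0.238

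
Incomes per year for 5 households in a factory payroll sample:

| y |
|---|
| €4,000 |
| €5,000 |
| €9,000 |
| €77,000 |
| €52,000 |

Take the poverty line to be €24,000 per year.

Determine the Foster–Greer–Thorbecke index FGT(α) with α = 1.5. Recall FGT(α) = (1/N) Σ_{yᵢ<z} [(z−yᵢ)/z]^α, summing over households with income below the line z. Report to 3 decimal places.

0.392

Below z: €4,000, €5,000, €9,000 (q = 3 of N = 5).
Relative gaps: (24000−4000)/24000 = 0.8333; (24000−5000)/24000 = 0.7917; (24000−9000)/24000 = 0.6250.
Raised to α = 1.5: 0.76073; 0.70439; 0.49411.
Sum = 1.959222; FGT(1.5) = 1.959222 / 5 = 0.392.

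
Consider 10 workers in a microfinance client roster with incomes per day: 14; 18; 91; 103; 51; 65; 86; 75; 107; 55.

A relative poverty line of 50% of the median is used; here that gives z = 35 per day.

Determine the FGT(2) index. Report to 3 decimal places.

Below the line: 14, 18 (q = 2 of N = 10).
Shortfall ratios: (35−14)/35 = 0.6000; (35−18)/35 = 0.4857.
Squared: 0.3600; 0.2359.
Sum = 0.595918; P₂ = 0.595918 / 10 = 0.060.

0.060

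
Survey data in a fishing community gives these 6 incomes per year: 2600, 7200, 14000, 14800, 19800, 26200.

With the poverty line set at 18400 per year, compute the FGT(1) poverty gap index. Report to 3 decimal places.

Below z: 2600, 7200, 14000, 14800 (q = 4 of N = 6).
Shortfall ratios: (18400−2600)/18400 = 0.8587; (18400−7200)/18400 = 0.6087; (18400−14000)/18400 = 0.2391; (18400−14800)/18400 = 0.1957.
Σ = 1.902174. Dividing by the full population N = 6 gives P₁ = 0.317.

0.317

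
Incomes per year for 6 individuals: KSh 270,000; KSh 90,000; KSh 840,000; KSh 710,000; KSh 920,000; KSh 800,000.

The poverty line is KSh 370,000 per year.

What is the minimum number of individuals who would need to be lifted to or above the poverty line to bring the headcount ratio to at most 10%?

2

2 of the 6 individuals are poor, so H = 2/6 = 0.333.
A headcount ratio of at most 10% allows at most ⌊0.10 × 6⌋ = 0 poor individuals.
So at least 2 − 0 = 2 must be lifted.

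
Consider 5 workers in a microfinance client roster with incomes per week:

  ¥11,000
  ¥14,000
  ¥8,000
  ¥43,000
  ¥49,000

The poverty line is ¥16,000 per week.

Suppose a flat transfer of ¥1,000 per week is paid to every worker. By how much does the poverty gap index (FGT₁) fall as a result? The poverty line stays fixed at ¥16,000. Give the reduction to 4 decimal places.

Before: below the line — ¥8,000, ¥11,000, ¥14,000; poverty gap index (FGT₁) = 0.187500.
After the ¥1,000 transfer: below the line — ¥9,000, ¥12,000, ¥15,000; poverty gap index (FGT₁) = 0.150000.
Reduction = 0.187500 − 0.150000 = 0.0375.

0.0375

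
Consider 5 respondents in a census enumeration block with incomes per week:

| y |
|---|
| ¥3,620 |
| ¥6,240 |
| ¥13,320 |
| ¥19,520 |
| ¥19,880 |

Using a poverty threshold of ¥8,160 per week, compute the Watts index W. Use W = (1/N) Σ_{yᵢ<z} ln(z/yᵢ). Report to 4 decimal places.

0.2162

Poor units: ¥3,620, ¥6,240 (q = 2 of N = 5).
Log gaps: ln(8160/3620) = 0.8128; ln(8160/6240) = 0.2683.
W = 1.081034 / 5 = 0.2162.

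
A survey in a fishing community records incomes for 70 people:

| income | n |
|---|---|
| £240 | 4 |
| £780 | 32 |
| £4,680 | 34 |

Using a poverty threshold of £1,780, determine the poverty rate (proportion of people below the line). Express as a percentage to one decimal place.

36 of the 70 people have income below £1,780.
H = 36/70 = 51.4%.

51.4%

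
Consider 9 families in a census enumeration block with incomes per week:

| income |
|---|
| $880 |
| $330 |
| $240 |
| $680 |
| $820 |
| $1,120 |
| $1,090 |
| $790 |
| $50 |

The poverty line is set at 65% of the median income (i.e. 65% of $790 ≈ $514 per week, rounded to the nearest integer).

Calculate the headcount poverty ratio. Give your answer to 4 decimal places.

0.3333

3 of the 9 families have income below $514.
H = 3/9 = 0.3333.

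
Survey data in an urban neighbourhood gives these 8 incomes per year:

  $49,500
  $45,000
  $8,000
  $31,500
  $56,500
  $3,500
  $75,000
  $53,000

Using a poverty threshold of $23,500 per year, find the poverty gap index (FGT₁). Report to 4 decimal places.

0.1888

Poor units: $3,500, $8,000 (q = 2 of N = 8).
Relative gaps: (23500−3500)/23500 = 0.8511; (23500−8000)/23500 = 0.6596.
Σ = 1.510638. Dividing by the full population N = 8 gives P₁ = 0.1888.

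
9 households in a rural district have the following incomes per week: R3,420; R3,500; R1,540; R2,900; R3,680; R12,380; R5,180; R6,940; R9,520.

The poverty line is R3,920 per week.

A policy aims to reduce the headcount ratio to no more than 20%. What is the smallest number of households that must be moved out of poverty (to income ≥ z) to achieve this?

4

5 of the 9 households are poor, so H = 5/9 = 0.556.
A headcount ratio of at most 20% allows at most ⌊0.20 × 9⌋ = 1 poor households.
So at least 5 − 1 = 4 must be lifted.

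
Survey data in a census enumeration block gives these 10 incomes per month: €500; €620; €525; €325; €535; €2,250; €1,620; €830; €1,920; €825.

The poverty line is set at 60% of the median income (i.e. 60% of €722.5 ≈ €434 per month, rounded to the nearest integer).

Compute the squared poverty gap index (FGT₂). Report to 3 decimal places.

Below the line: €325 (q = 1 of N = 10).
Shortfall ratios: (434−325)/434 = 0.2512.
Squared: 0.0631.
Sum = 0.063077; P₂ = 0.063077 / 10 = 0.006.

0.006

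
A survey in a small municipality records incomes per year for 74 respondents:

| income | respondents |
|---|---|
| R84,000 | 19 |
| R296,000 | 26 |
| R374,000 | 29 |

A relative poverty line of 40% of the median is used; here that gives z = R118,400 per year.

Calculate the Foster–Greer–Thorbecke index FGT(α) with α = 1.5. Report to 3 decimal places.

Below z: 19×R84,000 (q = 19 of N = 74).
Gap ratios (z−y)/z: (118400−84000)/118400 = 0.2905 (×19).
Raised to α = 1.5: 0.15661 (×19).
Sum = 2.975526; FGT(1.5) = 2.975526 / 74 = 0.040.

0.040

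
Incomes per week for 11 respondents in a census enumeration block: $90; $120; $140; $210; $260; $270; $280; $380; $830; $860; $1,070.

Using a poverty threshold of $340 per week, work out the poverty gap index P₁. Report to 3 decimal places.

0.270

Below the line: $90, $120, $140, $210, $260, $270, $280 (q = 7 of N = 11).
Gap ratios (z−y)/z: (340−90)/340 = 0.7353; (340−120)/340 = 0.6471; (340−140)/340 = 0.5882; (340−210)/340 = 0.3824; (340−260)/340 = 0.2353; (340−270)/340 = 0.2059; (340−280)/340 = 0.1765.
Sum of shortfalls = 2.970588; P₁ averages over all N: 2.970588 / 11 = 0.270.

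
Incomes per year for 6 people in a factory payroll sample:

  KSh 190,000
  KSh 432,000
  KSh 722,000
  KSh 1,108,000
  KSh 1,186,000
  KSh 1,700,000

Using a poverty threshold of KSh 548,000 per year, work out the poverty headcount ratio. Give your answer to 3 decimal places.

2 of the 6 people have income below KSh 548,000.
H = 2/6 = 0.333.

0.333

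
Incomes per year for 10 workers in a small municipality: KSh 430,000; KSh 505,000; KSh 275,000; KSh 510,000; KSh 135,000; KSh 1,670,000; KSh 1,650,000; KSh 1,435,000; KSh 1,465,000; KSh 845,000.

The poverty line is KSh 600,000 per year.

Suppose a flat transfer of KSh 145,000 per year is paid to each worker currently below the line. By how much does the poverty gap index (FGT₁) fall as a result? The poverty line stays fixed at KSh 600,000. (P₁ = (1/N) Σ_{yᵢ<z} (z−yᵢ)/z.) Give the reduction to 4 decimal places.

Before: below the line — KSh 135,000, KSh 275,000, KSh 430,000, KSh 505,000, KSh 510,000; poverty gap index (FGT₁) = 0.190833.
After the KSh 145,000 transfer: below the line — KSh 280,000, KSh 420,000, KSh 575,000; poverty gap index (FGT₁) = 0.087500.
Reduction = 0.190833 − 0.087500 = 0.1033.

0.1033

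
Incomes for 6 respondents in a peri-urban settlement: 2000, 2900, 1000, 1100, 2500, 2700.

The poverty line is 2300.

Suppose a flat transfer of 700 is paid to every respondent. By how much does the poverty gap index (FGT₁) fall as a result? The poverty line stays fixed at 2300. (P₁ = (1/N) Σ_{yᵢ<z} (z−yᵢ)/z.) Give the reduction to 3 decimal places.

0.123

Before: below the line — 1000, 1100, 2000; poverty gap index (FGT₁) = 0.20290.
After the 700 transfer: below the line — 1700, 1800; poverty gap index (FGT₁) = 0.07971.
Reduction = 0.20290 − 0.07971 = 0.123.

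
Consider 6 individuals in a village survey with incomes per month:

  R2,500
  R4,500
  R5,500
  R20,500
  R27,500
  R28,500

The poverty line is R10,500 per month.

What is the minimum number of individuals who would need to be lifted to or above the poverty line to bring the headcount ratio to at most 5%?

3

Currently q = 3 of N = 6 are below the line (H = 0.500).
A headcount ratio of at most 5% allows at most ⌊0.05 × 6⌋ = 0 poor individuals.
So at least 3 − 0 = 3 must be lifted.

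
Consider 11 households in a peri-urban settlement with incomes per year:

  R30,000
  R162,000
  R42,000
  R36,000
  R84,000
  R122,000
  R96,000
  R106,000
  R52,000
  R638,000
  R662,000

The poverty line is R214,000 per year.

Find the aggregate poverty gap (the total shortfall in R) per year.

R1,196,000

Below the line: R30,000, R36,000, R42,000, R52,000, R84,000, R96,000, R106,000, R122,000, R162,000 (q = 9 of N = 11).
Individual gaps: 214000−30000 = 184000; 214000−36000 = 178000; 214000−42000 = 172000; 214000−52000 = 162000; 214000−84000 = 130000; 214000−96000 = 118000; 214000−106000 = 108000; 214000−122000 = 92000; 214000−162000 = 52000.
Aggregate gap = R1,196,000.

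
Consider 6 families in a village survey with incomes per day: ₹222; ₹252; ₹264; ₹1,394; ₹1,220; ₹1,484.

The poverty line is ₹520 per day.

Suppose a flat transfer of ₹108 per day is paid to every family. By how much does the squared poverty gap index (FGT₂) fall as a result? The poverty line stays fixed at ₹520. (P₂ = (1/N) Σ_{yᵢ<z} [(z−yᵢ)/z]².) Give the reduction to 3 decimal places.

0.088

Before: below the line — ₹222, ₹252, ₹264; squared poverty gap index (FGT₂) = 0.13940.
After the ₹108 transfer: below the line — ₹330, ₹360, ₹372; squared poverty gap index (FGT₂) = 0.05153.
Reduction = 0.13940 − 0.05153 = 0.088.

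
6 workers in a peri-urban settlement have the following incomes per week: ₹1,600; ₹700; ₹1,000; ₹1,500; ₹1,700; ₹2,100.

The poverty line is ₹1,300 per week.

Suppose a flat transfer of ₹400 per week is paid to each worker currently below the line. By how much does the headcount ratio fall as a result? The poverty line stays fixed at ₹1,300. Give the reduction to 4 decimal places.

Before: below the line — ₹700, ₹1,000; headcount ratio = 0.333333.
After the ₹400 transfer: below the line — ₹1,100; headcount ratio = 0.166667.
Reduction = 0.333333 − 0.166667 = 0.1667.

0.1667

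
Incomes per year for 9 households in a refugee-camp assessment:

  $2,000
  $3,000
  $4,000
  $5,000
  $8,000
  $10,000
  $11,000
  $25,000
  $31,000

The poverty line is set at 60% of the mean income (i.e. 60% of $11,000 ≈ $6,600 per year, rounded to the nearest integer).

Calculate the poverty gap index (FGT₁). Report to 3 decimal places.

0.209

Incomes under z: $2,000, $3,000, $4,000, $5,000 (q = 4 of N = 9).
Shortfall ratios: (6600−2000)/6600 = 0.6970; (6600−3000)/6600 = 0.5455; (6600−4000)/6600 = 0.3939; (6600−5000)/6600 = 0.2424.
Σ = 1.878788. Dividing by the full population N = 9 gives P₁ = 0.209.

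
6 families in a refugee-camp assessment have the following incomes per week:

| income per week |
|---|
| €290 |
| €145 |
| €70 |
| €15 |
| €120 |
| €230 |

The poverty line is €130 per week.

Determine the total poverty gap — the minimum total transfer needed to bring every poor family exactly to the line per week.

Below the line: €15, €70, €120 (q = 3 of N = 6).
Individual gaps: 130−15 = 115; 130−70 = 60; 130−120 = 10.
Aggregate gap = €185.

€185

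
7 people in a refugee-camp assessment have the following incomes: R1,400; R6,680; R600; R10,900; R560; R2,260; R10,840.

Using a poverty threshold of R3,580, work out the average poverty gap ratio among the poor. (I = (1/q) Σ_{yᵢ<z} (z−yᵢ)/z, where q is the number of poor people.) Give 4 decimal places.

0.6634

Poor units: R560, R600, R1,400, R2,260 (q = 4 of N = 7).
Shortfall ratios (z−y)/z: 0.8436, 0.8324, 0.6089, 0.3687; sum = 2.653631.
The income-gap ratio divides by q (the poor only): 2.653631 / 4 = 0.6634.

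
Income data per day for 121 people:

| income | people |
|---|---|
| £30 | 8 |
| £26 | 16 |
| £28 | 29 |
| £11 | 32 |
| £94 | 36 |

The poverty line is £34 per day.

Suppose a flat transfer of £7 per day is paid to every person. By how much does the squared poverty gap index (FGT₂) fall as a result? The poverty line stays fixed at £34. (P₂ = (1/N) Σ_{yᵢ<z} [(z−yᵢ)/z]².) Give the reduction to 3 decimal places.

Before: below the line — 32×£11, 16×£26, 29×£28, 8×£30; squared poverty gap index (FGT₂) = 0.13672.
After the £7 transfer: below the line — 32×£18, 16×£33; squared poverty gap index (FGT₂) = 0.05868.
Reduction = 0.13672 − 0.05868 = 0.078.

0.078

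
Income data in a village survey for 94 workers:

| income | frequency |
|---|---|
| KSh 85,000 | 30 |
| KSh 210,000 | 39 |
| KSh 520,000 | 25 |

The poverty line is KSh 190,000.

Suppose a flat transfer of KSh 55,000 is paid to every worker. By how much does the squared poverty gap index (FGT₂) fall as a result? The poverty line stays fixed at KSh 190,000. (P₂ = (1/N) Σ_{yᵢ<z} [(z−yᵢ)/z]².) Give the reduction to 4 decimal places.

Before: below the line — 30×KSh 85,000; squared poverty gap index (FGT₂) = 0.097469.
After the KSh 55,000 transfer: below the line — 30×KSh 140,000; squared poverty gap index (FGT₂) = 0.022102.
Reduction = 0.097469 − 0.022102 = 0.0754.

0.0754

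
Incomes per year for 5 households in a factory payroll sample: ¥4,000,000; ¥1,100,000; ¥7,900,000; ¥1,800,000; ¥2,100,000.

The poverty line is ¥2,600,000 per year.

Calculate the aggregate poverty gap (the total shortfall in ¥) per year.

Poor units: ¥1,100,000, ¥1,800,000, ¥2,100,000 (q = 3 of N = 5).
Individual gaps: 2600000−1100000 = 1500000; 2600000−1800000 = 800000; 2600000−2100000 = 500000.
Aggregate gap = ¥2,800,000.

¥2,800,000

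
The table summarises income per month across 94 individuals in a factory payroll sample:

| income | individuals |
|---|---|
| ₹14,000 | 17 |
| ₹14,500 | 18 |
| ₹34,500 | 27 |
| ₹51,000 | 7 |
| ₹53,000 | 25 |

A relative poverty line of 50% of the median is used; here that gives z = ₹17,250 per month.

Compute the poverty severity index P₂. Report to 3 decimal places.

0.011

Below z: 17×₹14,000, 18×₹14,500 (q = 35 of N = 94).
Shortfall ratios: (17250−14000)/17250 = 0.1884 (×17); (17250−14500)/17250 = 0.1594 (×18).
Squared: 0.0355 (×17); 0.0254 (×18).
Sum = 1.060912; P₂ = 1.060912 / 94 = 0.011.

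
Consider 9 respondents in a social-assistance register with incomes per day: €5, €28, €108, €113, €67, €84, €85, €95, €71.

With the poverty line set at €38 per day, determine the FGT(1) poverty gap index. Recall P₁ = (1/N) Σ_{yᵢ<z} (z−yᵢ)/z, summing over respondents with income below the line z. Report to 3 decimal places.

Below z: €5, €28 (q = 2 of N = 9).
Normalized shortfalls: (38−5)/38 = 0.8684; (38−28)/38 = 0.2632.
Σ = 1.131579. Dividing by the full population N = 9 gives P₁ = 0.126.

0.126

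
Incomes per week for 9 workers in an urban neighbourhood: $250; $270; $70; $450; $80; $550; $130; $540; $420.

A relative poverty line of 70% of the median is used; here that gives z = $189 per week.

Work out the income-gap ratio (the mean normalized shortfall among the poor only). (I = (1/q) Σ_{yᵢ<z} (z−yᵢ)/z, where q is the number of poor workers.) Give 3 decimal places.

0.506

Poor units: $70, $80, $130 (q = 3 of N = 9).
Shortfall ratios (z−y)/z: 0.6296, 0.5767, 0.3122; sum = 1.518519.
I averages over the q = 3 poor units only: 1.518519 / 3 = 0.506.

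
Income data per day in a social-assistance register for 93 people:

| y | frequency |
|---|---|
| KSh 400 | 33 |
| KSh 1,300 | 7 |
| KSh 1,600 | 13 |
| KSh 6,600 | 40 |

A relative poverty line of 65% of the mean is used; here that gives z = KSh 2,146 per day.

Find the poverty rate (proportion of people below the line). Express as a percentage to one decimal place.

57.0%

53 of the 93 people have income below KSh 2,146.
H = 53/93 = 57.0%.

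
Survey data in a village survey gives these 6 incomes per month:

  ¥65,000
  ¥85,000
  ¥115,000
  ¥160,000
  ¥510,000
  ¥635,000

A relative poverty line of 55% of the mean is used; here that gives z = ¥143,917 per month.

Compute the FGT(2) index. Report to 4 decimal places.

0.0848

Below z: ¥65,000, ¥85,000, ¥115,000 (q = 3 of N = 6).
Relative gaps: (143917−65000)/143917 = 0.5484; (143917−85000)/143917 = 0.4094; (143917−115000)/143917 = 0.2009.
Squared: 0.3007; 0.1676; 0.0404.
Sum = 0.508654; P₂ = 0.508654 / 6 = 0.0848.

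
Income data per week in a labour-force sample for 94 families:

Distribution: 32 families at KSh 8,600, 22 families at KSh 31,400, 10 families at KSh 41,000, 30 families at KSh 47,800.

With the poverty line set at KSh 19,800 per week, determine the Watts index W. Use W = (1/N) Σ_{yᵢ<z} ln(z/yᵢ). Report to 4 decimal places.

0.2839

Below z: 32×KSh 8,600 (q = 32 of N = 94).
ln(z/y) terms: ln(19800/8600) = 0.8339 (×32).
W = 26.685432 / 94 = 0.2839.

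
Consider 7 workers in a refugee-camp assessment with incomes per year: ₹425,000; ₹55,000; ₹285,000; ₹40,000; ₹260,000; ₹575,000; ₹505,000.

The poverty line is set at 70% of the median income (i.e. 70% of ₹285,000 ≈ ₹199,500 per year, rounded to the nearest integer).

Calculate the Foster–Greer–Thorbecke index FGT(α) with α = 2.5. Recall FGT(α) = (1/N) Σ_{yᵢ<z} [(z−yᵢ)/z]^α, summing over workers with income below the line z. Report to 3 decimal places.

Incomes under z: ₹40,000, ₹55,000 (q = 2 of N = 7).
Normalized shortfalls: (199500−40000)/199500 = 0.7995; (199500−55000)/199500 = 0.7243.
Raised to α = 2.5: 0.57154; 0.44649.
Sum = 1.018028; FGT(2.5) = 1.018028 / 7 = 0.145.

0.145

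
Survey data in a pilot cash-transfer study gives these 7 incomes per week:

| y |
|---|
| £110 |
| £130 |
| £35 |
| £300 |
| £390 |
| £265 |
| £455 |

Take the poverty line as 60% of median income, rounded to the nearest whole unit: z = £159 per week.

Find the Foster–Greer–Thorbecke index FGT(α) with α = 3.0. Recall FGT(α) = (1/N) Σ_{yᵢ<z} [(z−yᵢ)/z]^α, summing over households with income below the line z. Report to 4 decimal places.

0.0728

Incomes under z: £35, £110, £130 (q = 3 of N = 7).
Relative gaps: (159−35)/159 = 0.7799; (159−110)/159 = 0.3082; (159−130)/159 = 0.1824.
Raised to α = 3.0: 0.47432; 0.02927; 0.00607.
Sum = 0.509658; FGT(3.0) = 0.509658 / 7 = 0.0728.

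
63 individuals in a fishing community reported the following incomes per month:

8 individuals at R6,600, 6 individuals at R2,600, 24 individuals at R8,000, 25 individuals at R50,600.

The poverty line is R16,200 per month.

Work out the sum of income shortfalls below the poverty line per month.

Incomes under z: 6×R2,600, 8×R6,600, 24×R8,000 (q = 38 of N = 63).
Individual gaps: 6×(16200−2600) = 81600; 8×(16200−6600) = 76800; 24×(16200−8000) = 196800.
Aggregate gap = R355,200.

R355,200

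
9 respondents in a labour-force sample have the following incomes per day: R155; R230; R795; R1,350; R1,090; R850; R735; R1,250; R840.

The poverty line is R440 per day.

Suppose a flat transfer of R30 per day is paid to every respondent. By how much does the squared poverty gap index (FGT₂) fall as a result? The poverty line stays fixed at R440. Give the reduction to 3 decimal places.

0.016

Before: below the line — R155, R230; squared poverty gap index (FGT₂) = 0.07193.
After the R30 transfer: below the line — R185, R260; squared poverty gap index (FGT₂) = 0.05591.
Reduction = 0.07193 − 0.05591 = 0.016.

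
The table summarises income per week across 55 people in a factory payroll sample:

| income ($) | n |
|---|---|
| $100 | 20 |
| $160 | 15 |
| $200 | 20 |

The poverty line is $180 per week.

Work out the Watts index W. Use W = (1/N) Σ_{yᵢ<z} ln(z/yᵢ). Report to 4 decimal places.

0.2459

Below the line: 20×$100, 15×$160 (q = 35 of N = 55).
Log shortfalls: ln(180/100) = 0.5878 (×20); ln(180/160) = 0.1178 (×15).
W = 13.522479 / 55 = 0.2459.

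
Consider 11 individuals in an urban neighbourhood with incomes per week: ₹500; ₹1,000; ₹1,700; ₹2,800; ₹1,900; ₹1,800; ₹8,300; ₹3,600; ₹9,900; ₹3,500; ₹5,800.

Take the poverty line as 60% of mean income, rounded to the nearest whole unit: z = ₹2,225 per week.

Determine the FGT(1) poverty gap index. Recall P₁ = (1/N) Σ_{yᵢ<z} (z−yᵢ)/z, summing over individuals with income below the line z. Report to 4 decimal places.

Incomes under z: ₹500, ₹1,000, ₹1,700, ₹1,800, ₹1,900 (q = 5 of N = 11).
Shortfall ratios: (2225−500)/2225 = 0.7753; (2225−1000)/2225 = 0.5506; (2225−1700)/2225 = 0.2360; (2225−1800)/2225 = 0.1910; (2225−1900)/2225 = 0.1461.
Σ = 1.898876. Dividing by the full population N = 11 gives P₁ = 0.1726.

0.1726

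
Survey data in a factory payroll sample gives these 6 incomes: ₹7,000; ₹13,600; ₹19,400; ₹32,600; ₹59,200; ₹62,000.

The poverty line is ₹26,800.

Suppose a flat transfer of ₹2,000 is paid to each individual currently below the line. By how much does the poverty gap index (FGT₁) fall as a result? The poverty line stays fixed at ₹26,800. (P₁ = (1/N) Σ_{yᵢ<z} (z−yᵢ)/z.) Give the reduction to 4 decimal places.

0.0373

Before: below the line — ₹7,000, ₹13,600, ₹19,400; poverty gap index (FGT₁) = 0.251244.
After the ₹2,000 transfer: below the line — ₹9,000, ₹15,600, ₹21,400; poverty gap index (FGT₁) = 0.213930.
Reduction = 0.251244 − 0.213930 = 0.0373.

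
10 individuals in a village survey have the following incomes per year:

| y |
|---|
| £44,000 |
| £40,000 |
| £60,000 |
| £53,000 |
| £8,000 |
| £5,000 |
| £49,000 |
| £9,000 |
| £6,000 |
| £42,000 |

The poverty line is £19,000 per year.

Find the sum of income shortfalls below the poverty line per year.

£48,000

Below z: £5,000, £6,000, £8,000, £9,000 (q = 4 of N = 10).
Individual gaps: 19000−5000 = 14000; 19000−6000 = 13000; 19000−8000 = 11000; 19000−9000 = 10000.
Aggregate gap = £48,000.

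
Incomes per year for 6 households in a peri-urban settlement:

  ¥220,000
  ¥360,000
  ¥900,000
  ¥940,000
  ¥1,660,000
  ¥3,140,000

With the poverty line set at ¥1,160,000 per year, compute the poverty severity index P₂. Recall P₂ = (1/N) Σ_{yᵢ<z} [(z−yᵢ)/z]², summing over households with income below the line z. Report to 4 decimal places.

Below z: ¥220,000, ¥360,000, ¥900,000, ¥940,000 (q = 4 of N = 6).
Normalized shortfalls: (1160000−220000)/1160000 = 0.8103; (1160000−360000)/1160000 = 0.6897; (1160000−900000)/1160000 = 0.2241; (1160000−940000)/1160000 = 0.1897.
Squared: 0.6567; 0.4756; 0.0502; 0.0360.
Sum = 1.218490; P₂ = 1.218490 / 6 = 0.2031.

0.2031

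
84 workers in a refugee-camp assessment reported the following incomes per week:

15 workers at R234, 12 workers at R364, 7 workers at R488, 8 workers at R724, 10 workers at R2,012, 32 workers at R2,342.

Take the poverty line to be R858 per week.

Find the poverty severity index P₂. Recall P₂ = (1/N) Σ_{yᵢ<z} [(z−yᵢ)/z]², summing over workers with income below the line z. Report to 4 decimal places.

Below the line: 15×R234, 12×R364, 7×R488, 8×R724 (q = 42 of N = 84).
Shortfall ratios: (858−234)/858 = 0.7273 (×15); (858−364)/858 = 0.5758 (×12); (858−488)/858 = 0.4312 (×7); (858−724)/858 = 0.1562 (×8).
Squared: 0.5289 (×15); 0.3315 (×12); 0.1860 (×7); 0.0244 (×8).
Sum = 13.408724; P₂ = 13.408724 / 84 = 0.1596.

0.1596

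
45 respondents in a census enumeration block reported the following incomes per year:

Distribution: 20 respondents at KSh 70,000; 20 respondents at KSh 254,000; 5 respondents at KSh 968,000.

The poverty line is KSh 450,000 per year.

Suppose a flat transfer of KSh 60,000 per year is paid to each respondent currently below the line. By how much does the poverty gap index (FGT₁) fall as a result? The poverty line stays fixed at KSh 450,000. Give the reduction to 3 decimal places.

0.119

Before: below the line — 20×KSh 70,000, 20×KSh 254,000; poverty gap index (FGT₁) = 0.56889.
After the KSh 60,000 transfer: below the line — 20×KSh 130,000, 20×KSh 314,000; poverty gap index (FGT₁) = 0.45037.
Reduction = 0.56889 − 0.45037 = 0.119.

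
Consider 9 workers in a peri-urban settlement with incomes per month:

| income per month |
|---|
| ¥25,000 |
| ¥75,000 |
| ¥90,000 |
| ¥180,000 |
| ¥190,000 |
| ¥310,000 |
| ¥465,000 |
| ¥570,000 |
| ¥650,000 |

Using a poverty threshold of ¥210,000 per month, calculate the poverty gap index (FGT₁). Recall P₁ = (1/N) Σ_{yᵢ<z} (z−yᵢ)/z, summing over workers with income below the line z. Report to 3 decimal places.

Below the line: ¥25,000, ¥75,000, ¥90,000, ¥180,000, ¥190,000 (q = 5 of N = 9).
Relative gaps: (210000−25000)/210000 = 0.8810; (210000−75000)/210000 = 0.6429; (210000−90000)/210000 = 0.5714; (210000−180000)/210000 = 0.1429; (210000−190000)/210000 = 0.0952.
Σ = 2.333333. Dividing by the full population N = 9 gives P₁ = 0.259.

0.259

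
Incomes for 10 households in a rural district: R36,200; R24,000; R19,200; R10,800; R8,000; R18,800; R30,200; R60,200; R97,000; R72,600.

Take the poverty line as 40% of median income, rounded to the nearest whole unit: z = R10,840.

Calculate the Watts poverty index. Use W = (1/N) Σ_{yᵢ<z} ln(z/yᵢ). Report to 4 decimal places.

0.0307

Below the line: R8,000, R10,800 (q = 2 of N = 10).
Log gaps: ln(10840/8000) = 0.3038; ln(10840/10800) = 0.0037.
W = 0.307498 / 10 = 0.0307.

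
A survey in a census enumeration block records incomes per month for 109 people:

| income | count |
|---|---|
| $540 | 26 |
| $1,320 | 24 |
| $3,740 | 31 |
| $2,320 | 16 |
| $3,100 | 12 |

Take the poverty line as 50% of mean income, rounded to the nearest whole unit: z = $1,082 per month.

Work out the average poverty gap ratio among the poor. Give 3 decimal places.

0.501

Below the line: 26×$540 (q = 26 of N = 109).
Shortfall ratios (z−y)/z: 0.5009 (×26); sum = 13.024030.
The income-gap ratio divides by q (the poor only): 13.024030 / 26 = 0.501.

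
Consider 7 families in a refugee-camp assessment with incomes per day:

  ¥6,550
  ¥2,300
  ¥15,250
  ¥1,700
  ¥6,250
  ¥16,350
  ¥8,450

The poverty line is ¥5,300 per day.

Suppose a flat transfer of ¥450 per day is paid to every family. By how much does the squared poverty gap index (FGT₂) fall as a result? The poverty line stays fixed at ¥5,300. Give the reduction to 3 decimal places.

Before: below the line — ¥1,700, ¥2,300; squared poverty gap index (FGT₂) = 0.11168.
After the ¥450 transfer: below the line — ¥2,150, ¥2,750; squared poverty gap index (FGT₂) = 0.08353.
Reduction = 0.11168 − 0.08353 = 0.028.

0.028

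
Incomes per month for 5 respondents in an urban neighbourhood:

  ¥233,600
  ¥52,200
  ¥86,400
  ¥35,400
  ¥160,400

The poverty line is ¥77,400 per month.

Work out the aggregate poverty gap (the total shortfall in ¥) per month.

¥67,200

Poor units: ¥35,400, ¥52,200 (q = 2 of N = 5).
Individual gaps: 77400−35400 = 42000; 77400−52200 = 25200.
Aggregate gap = ¥67,200.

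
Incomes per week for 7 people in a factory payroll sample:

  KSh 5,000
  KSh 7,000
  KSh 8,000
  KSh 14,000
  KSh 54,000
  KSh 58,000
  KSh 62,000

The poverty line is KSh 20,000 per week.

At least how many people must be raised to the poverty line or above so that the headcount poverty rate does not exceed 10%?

Currently q = 4 of N = 7 are below the line (H = 0.571).
A headcount ratio of at most 10% allows at most ⌊0.10 × 7⌋ = 0 poor people.
So at least 4 − 0 = 4 must be lifted.

4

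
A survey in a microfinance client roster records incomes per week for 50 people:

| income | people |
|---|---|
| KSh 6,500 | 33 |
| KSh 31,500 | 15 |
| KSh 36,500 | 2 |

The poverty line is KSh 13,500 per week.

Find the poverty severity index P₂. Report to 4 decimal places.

Below z: 33×KSh 6,500 (q = 33 of N = 50).
Shortfall ratios: (13500−6500)/13500 = 0.5185 (×33).
Squared: 0.2689 (×33).
Sum = 8.872428; P₂ = 8.872428 / 50 = 0.1774.

0.1774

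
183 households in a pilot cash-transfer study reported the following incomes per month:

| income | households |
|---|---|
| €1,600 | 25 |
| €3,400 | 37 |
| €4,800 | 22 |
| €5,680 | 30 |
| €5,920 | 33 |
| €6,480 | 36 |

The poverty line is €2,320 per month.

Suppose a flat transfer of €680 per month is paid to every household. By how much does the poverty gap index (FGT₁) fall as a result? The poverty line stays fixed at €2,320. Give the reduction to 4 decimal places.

0.0400

Before: below the line — 25×€1,600; poverty gap index (FGT₁) = 0.042397.
After the €680 transfer: below the line — 25×€2,280; poverty gap index (FGT₁) = 0.002355.
Reduction = 0.042397 − 0.002355 = 0.0400.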